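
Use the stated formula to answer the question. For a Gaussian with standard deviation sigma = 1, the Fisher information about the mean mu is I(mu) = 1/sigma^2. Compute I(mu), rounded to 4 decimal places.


The Fisher information for the mean of a normal distribution is I(mu) = 1/sigma^2.
sigma = 1, so sigma^2 = 1.
I(mu) = 1/1 = 1.0000

1.0000


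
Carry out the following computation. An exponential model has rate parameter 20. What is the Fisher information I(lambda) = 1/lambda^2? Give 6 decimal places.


Fisher information for exponential: I(lambda) = 1/lambda^2.
lambda = 20, lambda^2 = 400.
I = 1/400 = 0.002500

0.002500


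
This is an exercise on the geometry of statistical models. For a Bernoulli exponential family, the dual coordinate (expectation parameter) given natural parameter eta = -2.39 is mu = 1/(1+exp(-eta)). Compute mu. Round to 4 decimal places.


Dual coordinate (expectation parameter) for Bernoulli:
mu = 1/(1+exp(-eta)).
eta = -2.39.
exp(-eta) = exp(2.39) = 10.913494.
mu = 1/(1+10.913494) = 0.0839

0.0839


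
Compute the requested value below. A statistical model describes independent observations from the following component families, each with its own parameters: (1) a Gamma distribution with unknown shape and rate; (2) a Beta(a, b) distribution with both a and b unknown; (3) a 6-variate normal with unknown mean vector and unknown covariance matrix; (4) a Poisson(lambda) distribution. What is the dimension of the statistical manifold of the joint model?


The dimension of a statistical manifold equals the number of free
(independent) real parameters of the model. For a product of independent
blocks the parameter counts add.
- Gamma (shape, rate): 2.
- Beta (a, b): 2.
- 6-variate normal: 6 (mean) + 6*7/2 = 21 (symmetric covariance) = 27.
- Poisson (lambda): 1.
Total = 2 + 2 + 27 + 1 = 32.
Dimension = 32

32


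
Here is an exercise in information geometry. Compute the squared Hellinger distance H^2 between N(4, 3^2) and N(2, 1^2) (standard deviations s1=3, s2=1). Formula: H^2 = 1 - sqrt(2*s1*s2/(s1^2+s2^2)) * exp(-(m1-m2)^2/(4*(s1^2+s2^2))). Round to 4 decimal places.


Squared Hellinger distance for Gaussians:
H^2 = 1 - sqrt(2*s1*s2/(s1^2+s2^2)) * exp(-(m1-m2)^2/(4*(s1^2+s2^2))).
s1^2 = 9, s2^2 = 1, s1^2+s2^2 = 10.
sqrt(2*3*1/(10)) = 0.774597.
(m1-m2)^2 = (2)^2 = 4.
exp(-4/(4*10)) = exp(-0.1) = 0.904837.
H^2 = 1 - 0.774597*0.904837 = 0.2991

0.2991


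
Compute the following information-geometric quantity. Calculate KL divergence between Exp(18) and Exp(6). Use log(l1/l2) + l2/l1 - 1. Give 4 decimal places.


KL divergence for exponential family:
KL = log(l1/l2) + l2/l1 - 1.
log(18/6) = 1.098612.
6/18 = 0.333333.
KL = 1.098612 + 0.333333 - 1 = 0.4319

0.4319


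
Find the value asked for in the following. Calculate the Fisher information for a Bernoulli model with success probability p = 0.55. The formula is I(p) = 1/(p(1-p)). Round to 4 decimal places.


For Bernoulli(p), Fisher information is I(p) = 1/(p*(1-p)).
p = 0.55, 1-p = 0.45.
p*(1-p) = 0.2475.
I(p) = 1/0.2475 = 4.0404

4.0404


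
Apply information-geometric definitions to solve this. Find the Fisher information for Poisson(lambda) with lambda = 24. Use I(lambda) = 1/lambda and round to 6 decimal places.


Fisher information for Poisson: I(lambda) = 1/lambda.
lambda = 24.
I(lambda) = 1/24 = 0.041667

0.041667


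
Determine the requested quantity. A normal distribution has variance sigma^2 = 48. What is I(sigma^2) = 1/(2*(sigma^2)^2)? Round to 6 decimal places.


Fisher information for variance: I(sigma^2) = 1/(2*sigma^4).
sigma^2 = 48, so sigma^4 = 2304.
I = 1/(2*2304) = 1/4608 = 0.000217

0.000217


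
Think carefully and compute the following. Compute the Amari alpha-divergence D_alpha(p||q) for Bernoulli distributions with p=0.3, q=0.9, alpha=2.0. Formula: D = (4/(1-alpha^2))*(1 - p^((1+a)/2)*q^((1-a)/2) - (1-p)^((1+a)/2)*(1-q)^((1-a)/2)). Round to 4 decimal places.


Amari alpha-divergence:
D = (4/(1-alpha^2))*(1 - p^((1+a)/2)*q^((1-a)/2) - (1-p)^((1+a)/2)*(1-q)^((1-a)/2)).
alpha = 2.0, p = 0.3, q = 0.9.
e1 = (1+alpha)/2 = 1.5, e2 = (1-alpha)/2 = -0.5.
t1 = p^e1 * q^e2 = 0.3^1.5 * 0.9^-0.5 = 0.173205.
t2 = (1-p)^e1 * (1-q)^e2 = 0.7^1.5 * 0.1^-0.5 = 1.852026.
4/(1-alpha^2) = -1.333333.
D = -1.333333*(1 - 0.173205 - 1.852026) = 1.3670

1.3670


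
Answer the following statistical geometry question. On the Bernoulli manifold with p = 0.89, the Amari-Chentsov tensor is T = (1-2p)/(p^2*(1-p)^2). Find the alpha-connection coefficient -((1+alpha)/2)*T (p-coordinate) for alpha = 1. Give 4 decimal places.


Skewness (Amari-Chentsov) tensor: T = (1-2p)/(p^2*(1-p)^2).
p = 0.89, 1-2p = -0.78, p^2 = 0.7921, (1-p)^2 = 0.0121.
T = -0.78/(0.7921 * 0.0121) = -81.382161.
In the p-coordinate, Gamma^(alpha) = Gamma^(0) - (alpha/2)*T with Gamma^(0) = (1/2)*g'(p) = -T/2,
so Gamma^(alpha) = -((1+alpha)/2)*T.
alpha = 1, -(1+alpha)/2 = -1.0.
Gamma = -1.0 * -81.382161 = 81.3822

81.3822


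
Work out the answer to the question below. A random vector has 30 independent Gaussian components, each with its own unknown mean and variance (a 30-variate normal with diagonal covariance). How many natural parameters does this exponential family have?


Exponential family dimension calculation:
Each univariate normal has two natural parameters (mu/sigma^2 and -1/(2 sigma^2)).
With 30 independent components, dim = 2 * 30 = 60.

60


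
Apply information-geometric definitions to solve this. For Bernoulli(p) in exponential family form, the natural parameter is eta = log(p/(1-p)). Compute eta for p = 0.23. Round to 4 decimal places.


Natural parameter for Bernoulli: eta = log(p/(1-p)).
p = 0.23, 1-p = 0.77.
p/(1-p) = 0.298701.
eta = log(0.298701) = -1.2083

-1.2083


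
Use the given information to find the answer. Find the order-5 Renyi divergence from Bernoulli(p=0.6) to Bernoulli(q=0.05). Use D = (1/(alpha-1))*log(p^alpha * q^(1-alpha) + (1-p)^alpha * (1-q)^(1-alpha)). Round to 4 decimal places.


Renyi divergence of order alpha between Bernoulli distributions:
D = (1/(alpha-1))*log(p^alpha * q^(1-alpha) + (1-p)^alpha * (1-q)^(1-alpha)).
alpha = 5, p = 0.6, q = 0.05.
p^alpha * q^(1-alpha) = 0.6^5 * 0.05^-4 = 12441.6.
(1-p)^alpha * (1-q)^(1-alpha) = 0.4^5 * 0.95^-4 = 0.012572.
sum = 12441.6 + 0.012572 = 12441.612572.
D = (1/4)*log(12441.612572) = 2.3572

2.3572


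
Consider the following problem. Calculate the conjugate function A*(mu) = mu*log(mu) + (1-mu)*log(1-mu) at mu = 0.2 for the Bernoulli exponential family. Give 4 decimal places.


Legendre transform for Bernoulli:
A*(mu) = mu*log(mu) + (1-mu)*log(1-mu).
mu = 0.2, 1-mu = 0.8.
mu*log(mu) = 0.2*log(0.2) = -0.321888.
(1-mu)*log(1-mu) = 0.8*log(0.8) = -0.178515.
A* = -0.321888 + -0.178515 = -0.5004

-0.5004


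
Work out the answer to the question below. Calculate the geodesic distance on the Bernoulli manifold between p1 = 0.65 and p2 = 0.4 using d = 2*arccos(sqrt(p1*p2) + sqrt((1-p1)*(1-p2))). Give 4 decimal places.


Geodesic distance on Bernoulli manifold:
d(p1,p2) = 2*arccos(sqrt(p1*p2) + sqrt((1-p1)*(1-p2))).
sqrt(p1*p2) = sqrt(0.65*0.4) = 0.509902.
sqrt((1-p1)*(1-p2)) = sqrt(0.35*0.6) = 0.458258.
arg = 0.509902 + 0.458258 = 0.96816.
d = 2*arccos(0.96816) = 0.5061

0.5061


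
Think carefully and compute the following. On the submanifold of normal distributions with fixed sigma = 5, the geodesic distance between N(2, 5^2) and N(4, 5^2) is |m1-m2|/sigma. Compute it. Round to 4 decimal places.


On the fixed-variance normal subfamily, geodesic distance = |m1-m2|/sigma.
|2 - 4| = 2.
sigma = 5.
d = 2/5 = 0.4000

0.4000


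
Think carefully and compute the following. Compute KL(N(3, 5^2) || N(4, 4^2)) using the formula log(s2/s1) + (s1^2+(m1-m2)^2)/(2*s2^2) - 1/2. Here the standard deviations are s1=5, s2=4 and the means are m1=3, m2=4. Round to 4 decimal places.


KL divergence between normal distributions:
KL = log(s2/s1) + (s1^2 + (m1-m2)^2)/(2*s2^2) - 1/2.
log(4/5) = -0.223144.
(5^2 + (3-4)^2)/(2*4^2) = (25 + 1)/32 = 0.8125.
KL = -0.223144 + 0.8125 - 0.5 = 0.0894

0.0894


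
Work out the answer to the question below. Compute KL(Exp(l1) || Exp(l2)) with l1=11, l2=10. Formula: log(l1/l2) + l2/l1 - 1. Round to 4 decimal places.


KL divergence for exponential family:
KL = log(l1/l2) + l2/l1 - 1.
log(11/10) = 0.09531.
10/11 = 0.909091.
KL = 0.09531 + 0.909091 - 1 = 0.0044

0.0044


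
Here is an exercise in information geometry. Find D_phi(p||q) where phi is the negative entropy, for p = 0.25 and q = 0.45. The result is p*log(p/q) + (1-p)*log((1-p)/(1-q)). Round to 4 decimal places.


Bregman divergence with negative entropy generator:
D = p*log(p/q) + (1-p)*log((1-p)/(1-q)).
p = 0.25, q = 0.45.
p*log(p/q) = 0.25*log(0.25/0.45) = -0.146947.
(1-p)*log((1-p)/(1-q)) = 0.75*log(0.75/0.55) = 0.232616.
D = -0.146947 + 0.232616 = 0.0857

0.0857


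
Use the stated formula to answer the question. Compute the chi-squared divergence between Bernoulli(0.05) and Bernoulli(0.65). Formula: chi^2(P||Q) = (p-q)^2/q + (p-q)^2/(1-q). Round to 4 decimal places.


Chi-squared divergence between Bernoulli distributions:
chi^2 = (p-q)^2/q + (p-q)^2/(1-q).
p = 0.05, q = 0.65, p-q = -0.6.
(p-q)^2 = 0.36.
term1 = 0.36/0.65 = 0.553846.
term2 = 0.36/0.35 = 1.028571.
chi^2 = 0.553846 + 1.028571 = 1.5824

1.5824


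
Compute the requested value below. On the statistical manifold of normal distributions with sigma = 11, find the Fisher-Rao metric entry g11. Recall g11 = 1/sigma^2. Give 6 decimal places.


For the 2-parameter normal family, the Fisher metric has:
  g11 = 1/sigma^2, g22 = 2/sigma^2.
sigma = 11, sigma^2 = 121.
g11 = 0.008264

0.008264


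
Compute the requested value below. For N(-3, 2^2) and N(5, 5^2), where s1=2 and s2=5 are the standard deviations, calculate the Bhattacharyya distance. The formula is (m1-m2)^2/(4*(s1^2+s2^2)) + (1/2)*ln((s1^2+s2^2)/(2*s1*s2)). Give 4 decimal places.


Bhattacharyya distance between two Gaussians:
DB = (m1-m2)^2/(4*(s1^2+s2^2)) + (1/2)*ln((s1^2+s2^2)/(2*s1*s2)).
(m1-m2)^2 = (-8)^2 = 64.
s1^2+s2^2 = 4 + 25 = 29.
term1 = 64/116 = 0.551724.
term2 = 0.5*ln(29/20.0) = 0.185782.
DB = 0.551724 + 0.185782 = 0.7375

0.7375


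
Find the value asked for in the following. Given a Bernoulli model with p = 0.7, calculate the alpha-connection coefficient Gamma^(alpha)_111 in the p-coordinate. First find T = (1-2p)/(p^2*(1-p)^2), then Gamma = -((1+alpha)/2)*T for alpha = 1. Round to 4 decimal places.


Skewness (Amari-Chentsov) tensor: T = (1-2p)/(p^2*(1-p)^2).
p = 0.7, 1-2p = -0.4, p^2 = 0.49, (1-p)^2 = 0.09.
T = -0.4/(0.49 * 0.09) = -9.070295.
In the p-coordinate, Gamma^(alpha) = Gamma^(0) - (alpha/2)*T with Gamma^(0) = (1/2)*g'(p) = -T/2,
so Gamma^(alpha) = -((1+alpha)/2)*T.
alpha = 1, -(1+alpha)/2 = -1.0.
Gamma = -1.0 * -9.070295 = 9.0703

9.0703


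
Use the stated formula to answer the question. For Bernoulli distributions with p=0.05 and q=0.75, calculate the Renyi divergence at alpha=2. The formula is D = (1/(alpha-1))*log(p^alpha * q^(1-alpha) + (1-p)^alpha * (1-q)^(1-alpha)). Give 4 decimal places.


Renyi divergence of order alpha between Bernoulli distributions:
D = (1/(alpha-1))*log(p^alpha * q^(1-alpha) + (1-p)^alpha * (1-q)^(1-alpha)).
alpha = 2, p = 0.05, q = 0.75.
p^alpha * q^(1-alpha) = 0.05^2 * 0.75^-1 = 0.003333.
(1-p)^alpha * (1-q)^(1-alpha) = 0.95^2 * 0.25^-1 = 3.61.
sum = 0.003333 + 3.61 = 3.613333.
D = (1/1)*log(3.613333) = 1.2846

1.2846


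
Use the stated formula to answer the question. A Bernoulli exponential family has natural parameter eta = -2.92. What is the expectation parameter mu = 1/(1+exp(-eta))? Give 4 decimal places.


Dual coordinate (expectation parameter) for Bernoulli:
mu = 1/(1+exp(-eta)).
eta = -2.92.
exp(-eta) = exp(2.92) = 18.541287.
mu = 1/(1+18.541287) = 0.0512

0.0512


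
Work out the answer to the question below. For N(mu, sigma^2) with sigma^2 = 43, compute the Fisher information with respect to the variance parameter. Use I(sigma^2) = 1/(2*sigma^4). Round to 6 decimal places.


Fisher information for variance: I(sigma^2) = 1/(2*sigma^4).
sigma^2 = 43, so sigma^4 = 1849.
I = 1/(2*1849) = 1/3698 = 0.000270

0.000270


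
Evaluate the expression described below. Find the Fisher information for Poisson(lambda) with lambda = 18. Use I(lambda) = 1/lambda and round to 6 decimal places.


Fisher information for Poisson: I(lambda) = 1/lambda.
lambda = 18.
I(lambda) = 1/18 = 0.055556

0.055556


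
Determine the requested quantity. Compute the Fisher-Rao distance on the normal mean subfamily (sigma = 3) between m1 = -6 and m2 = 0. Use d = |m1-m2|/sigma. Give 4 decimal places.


On the fixed-variance normal subfamily, geodesic distance = |m1-m2|/sigma.
|-6 - 0| = 6.
sigma = 3.
d = 6/3 = 2.0000

2.0000


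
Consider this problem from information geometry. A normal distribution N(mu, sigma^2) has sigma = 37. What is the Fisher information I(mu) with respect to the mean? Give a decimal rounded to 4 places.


The Fisher information for the mean of a normal distribution is I(mu) = 1/sigma^2.
sigma = 37, so sigma^2 = 1369.
I(mu) = 1/1369 = 0.0007

0.0007


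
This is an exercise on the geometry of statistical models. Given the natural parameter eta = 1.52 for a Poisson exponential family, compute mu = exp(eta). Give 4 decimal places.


Expectation parameter for Poisson exponential family:
mu = exp(eta).
eta = 1.52.
mu = exp(1.52) = 4.5722

4.5722


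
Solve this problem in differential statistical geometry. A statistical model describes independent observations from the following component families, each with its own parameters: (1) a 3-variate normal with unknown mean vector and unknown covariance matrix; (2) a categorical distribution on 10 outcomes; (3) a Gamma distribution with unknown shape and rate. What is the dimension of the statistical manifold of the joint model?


The dimension of a statistical manifold equals the number of free
(independent) real parameters of the model. For a product of independent
blocks the parameter counts add.
- 3-variate normal: 3 (mean) + 3*4/2 = 6 (symmetric covariance) = 9.
- categorical on 10 outcomes (probabilities sum to 1): 10-1 = 9.
- Gamma (shape, rate): 2.
Total = 9 + 9 + 2 = 20.
Dimension = 20

20


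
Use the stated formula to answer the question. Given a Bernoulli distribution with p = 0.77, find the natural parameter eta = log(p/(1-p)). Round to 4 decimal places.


Natural parameter for Bernoulli: eta = log(p/(1-p)).
p = 0.77, 1-p = 0.23.
p/(1-p) = 3.347826.
eta = log(3.347826) = 1.2083

1.2083


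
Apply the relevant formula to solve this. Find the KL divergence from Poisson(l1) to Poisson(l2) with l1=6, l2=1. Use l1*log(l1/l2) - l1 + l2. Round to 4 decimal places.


KL divergence for Poisson:
KL = l1*log(l1/l2) - l1 + l2.
l1 = 6, l2 = 1.
log(6/1) = 1.791759.
l1*log(l1/l2) = 6 * 1.791759 = 10.750557.
KL = 10.750557 - 6 + 1 = 5.7506

5.7506


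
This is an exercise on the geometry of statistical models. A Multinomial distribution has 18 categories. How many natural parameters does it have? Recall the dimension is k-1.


Exponential family dimension calculation:
For Multinomial with k=18 categories, dim = k-1 = 17.

17


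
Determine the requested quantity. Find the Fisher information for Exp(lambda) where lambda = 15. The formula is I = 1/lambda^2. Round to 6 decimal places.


Fisher information for exponential: I(lambda) = 1/lambda^2.
lambda = 15, lambda^2 = 225.
I = 1/225 = 0.004444

0.004444


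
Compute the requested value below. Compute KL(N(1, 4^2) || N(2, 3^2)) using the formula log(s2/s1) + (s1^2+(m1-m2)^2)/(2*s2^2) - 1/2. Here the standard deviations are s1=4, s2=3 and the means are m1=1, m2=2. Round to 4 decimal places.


KL divergence between normal distributions:
KL = log(s2/s1) + (s1^2 + (m1-m2)^2)/(2*s2^2) - 1/2.
log(3/4) = -0.287682.
(4^2 + (1-2)^2)/(2*3^2) = (16 + 1)/18 = 0.944444.
KL = -0.287682 + 0.944444 - 0.5 = 0.1568

0.1568


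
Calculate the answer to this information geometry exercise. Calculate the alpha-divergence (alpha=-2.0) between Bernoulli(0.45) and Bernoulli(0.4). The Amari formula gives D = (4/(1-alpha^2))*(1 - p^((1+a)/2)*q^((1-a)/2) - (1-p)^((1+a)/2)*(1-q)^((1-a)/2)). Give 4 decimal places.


Amari alpha-divergence:
D = (4/(1-alpha^2))*(1 - p^((1+a)/2)*q^((1-a)/2) - (1-p)^((1+a)/2)*(1-q)^((1-a)/2)).
alpha = -2.0, p = 0.45, q = 0.4.
e1 = (1+alpha)/2 = -0.5, e2 = (1-alpha)/2 = 1.5.
t1 = p^e1 * q^e2 = 0.45^-0.5 * 0.4^1.5 = 0.377124.
t2 = (1-p)^e1 * (1-q)^e2 = 0.55^-0.5 * 0.6^1.5 = 0.62668.
4/(1-alpha^2) = -1.333333.
D = -1.333333*(1 - 0.377124 - 0.62668) = 0.0051

0.0051


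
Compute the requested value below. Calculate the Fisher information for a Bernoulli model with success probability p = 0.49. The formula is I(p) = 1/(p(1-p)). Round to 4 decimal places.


For Bernoulli(p), Fisher information is I(p) = 1/(p*(1-p)).
p = 0.49, 1-p = 0.51.
p*(1-p) = 0.2499.
I(p) = 1/0.2499 = 4.0016

4.0016


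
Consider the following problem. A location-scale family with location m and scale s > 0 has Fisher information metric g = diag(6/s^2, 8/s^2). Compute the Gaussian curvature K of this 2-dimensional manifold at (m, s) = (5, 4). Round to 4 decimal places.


The metric has the form g = (A dm^2 + B ds^2)/s^2 with A = 6, B = 8.
Substitute u = sqrt(A/B)*m: g = B*(du^2 + ds^2)/s^2, i.e. B times the
Poincare upper half-plane metric, which has constant Gaussian curvature -1.
Scaling a 2D metric by a constant c divides the Gaussian curvature by c,
so K = -1/B = -1/(8) = -0.1250 everywhere (the point (m, s) = (5, 4) is irrelevant:
the curvature is constant).
The requested Gaussian curvature is K = -0.1250.

-0.1250


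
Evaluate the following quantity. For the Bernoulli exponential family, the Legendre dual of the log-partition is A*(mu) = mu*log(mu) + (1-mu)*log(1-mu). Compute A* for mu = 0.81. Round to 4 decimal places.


Legendre transform for Bernoulli:
A*(mu) = mu*log(mu) + (1-mu)*log(1-mu).
mu = 0.81, 1-mu = 0.19.
mu*log(mu) = 0.81*log(0.81) = -0.170684.
(1-mu)*log(1-mu) = 0.19*log(0.19) = -0.315539.
A* = -0.170684 + -0.315539 = -0.4862

-0.4862


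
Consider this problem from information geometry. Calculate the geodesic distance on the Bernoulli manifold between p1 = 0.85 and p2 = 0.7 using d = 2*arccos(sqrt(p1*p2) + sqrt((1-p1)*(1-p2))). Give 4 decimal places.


Geodesic distance on Bernoulli manifold:
d(p1,p2) = 2*arccos(sqrt(p1*p2) + sqrt((1-p1)*(1-p2))).
sqrt(p1*p2) = sqrt(0.85*0.7) = 0.771362.
sqrt((1-p1)*(1-p2)) = sqrt(0.15*0.3) = 0.212132.
arg = 0.771362 + 0.212132 = 0.983494.
d = 2*arccos(0.983494) = 0.3639

0.3639


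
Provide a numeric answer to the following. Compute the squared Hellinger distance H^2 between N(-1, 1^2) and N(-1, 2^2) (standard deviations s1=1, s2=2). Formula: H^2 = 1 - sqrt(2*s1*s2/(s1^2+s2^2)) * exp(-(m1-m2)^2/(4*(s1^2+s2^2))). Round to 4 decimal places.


Squared Hellinger distance for Gaussians:
H^2 = 1 - sqrt(2*s1*s2/(s1^2+s2^2)) * exp(-(m1-m2)^2/(4*(s1^2+s2^2))).
s1^2 = 1, s2^2 = 4, s1^2+s2^2 = 5.
sqrt(2*1*2/(5)) = 0.894427.
(m1-m2)^2 = (0)^2 = 0.
exp(-0/(4*5)) = exp(0.0) = 1.0.
H^2 = 1 - 0.894427*1.0 = 0.1056

0.1056


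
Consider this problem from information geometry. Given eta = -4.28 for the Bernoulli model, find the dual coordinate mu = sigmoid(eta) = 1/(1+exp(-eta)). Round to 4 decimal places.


Dual coordinate (expectation parameter) for Bernoulli:
mu = 1/(1+exp(-eta)).
eta = -4.28.
exp(-eta) = exp(4.28) = 72.24044.
mu = 1/(1+72.24044) = 0.0137

0.0137


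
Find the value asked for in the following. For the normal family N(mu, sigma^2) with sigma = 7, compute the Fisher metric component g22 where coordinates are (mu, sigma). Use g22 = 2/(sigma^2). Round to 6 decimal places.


For the 2-parameter normal family, the Fisher metric has:
  g11 = 1/sigma^2, g22 = 2/sigma^2.
sigma = 7, sigma^2 = 49.
g22 = 0.040816

0.040816


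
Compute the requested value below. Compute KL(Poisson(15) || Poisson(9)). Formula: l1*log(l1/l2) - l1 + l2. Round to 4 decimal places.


KL divergence for Poisson:
KL = l1*log(l1/l2) - l1 + l2.
l1 = 15, l2 = 9.
log(15/9) = 0.510826.
l1*log(l1/l2) = 15 * 0.510826 = 7.662384.
KL = 7.662384 - 15 + 9 = 1.6624

1.6624


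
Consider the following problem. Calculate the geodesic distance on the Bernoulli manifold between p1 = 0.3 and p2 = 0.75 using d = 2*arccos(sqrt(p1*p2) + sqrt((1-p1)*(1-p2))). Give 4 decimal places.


Geodesic distance on Bernoulli manifold:
d(p1,p2) = 2*arccos(sqrt(p1*p2) + sqrt((1-p1)*(1-p2))).
sqrt(p1*p2) = sqrt(0.3*0.75) = 0.474342.
sqrt((1-p1)*(1-p2)) = sqrt(0.7*0.25) = 0.41833.
arg = 0.474342 + 0.41833 = 0.892672.
d = 2*arccos(0.892672) = 0.9351

0.9351


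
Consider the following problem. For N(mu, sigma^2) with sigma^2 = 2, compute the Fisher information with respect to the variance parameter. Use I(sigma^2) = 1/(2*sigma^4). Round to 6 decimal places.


Fisher information for variance: I(sigma^2) = 1/(2*sigma^4).
sigma^2 = 2, so sigma^4 = 4.
I = 1/(2*4) = 1/8 = 0.125000

0.125000


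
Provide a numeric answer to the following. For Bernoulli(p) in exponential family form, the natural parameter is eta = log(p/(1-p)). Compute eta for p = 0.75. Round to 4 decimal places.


Natural parameter for Bernoulli: eta = log(p/(1-p)).
p = 0.75, 1-p = 0.25.
p/(1-p) = 3.0.
eta = log(3.0) = 1.0986

1.0986


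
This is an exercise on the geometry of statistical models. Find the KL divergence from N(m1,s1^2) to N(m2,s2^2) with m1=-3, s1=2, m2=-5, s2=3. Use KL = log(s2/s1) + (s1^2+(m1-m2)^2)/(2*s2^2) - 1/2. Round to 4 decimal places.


KL divergence between normal distributions:
KL = log(s2/s1) + (s1^2 + (m1-m2)^2)/(2*s2^2) - 1/2.
log(3/2) = 0.405465.
(2^2 + (-3--5)^2)/(2*3^2) = (4 + 4)/18 = 0.444444.
KL = 0.405465 + 0.444444 - 0.5 = 0.3499

0.3499


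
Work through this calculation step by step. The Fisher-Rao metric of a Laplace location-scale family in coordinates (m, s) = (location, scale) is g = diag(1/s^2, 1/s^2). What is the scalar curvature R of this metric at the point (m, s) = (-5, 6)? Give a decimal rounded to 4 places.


The metric has the form g = (A dm^2 + B ds^2)/s^2 with A = 1, B = 1.
Substitute u = sqrt(A/B)*m: g = B*(du^2 + ds^2)/s^2, i.e. B times the
Poincare upper half-plane metric, which has constant Gaussian curvature -1.
Scaling a 2D metric by a constant c divides the Gaussian curvature by c,
so K = -1/B = -1/(1) = -1.0000 everywhere (the point (m, s) = (-5, 6) is irrelevant:
the curvature is constant).
Scalar curvature in dimension 2: R = 2K = -2/(1) = -2.0000.

-2.0000


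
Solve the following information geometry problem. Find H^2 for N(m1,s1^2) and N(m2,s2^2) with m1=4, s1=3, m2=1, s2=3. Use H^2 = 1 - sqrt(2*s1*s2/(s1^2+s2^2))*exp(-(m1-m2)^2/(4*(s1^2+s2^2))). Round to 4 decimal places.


Squared Hellinger distance for Gaussians:
H^2 = 1 - sqrt(2*s1*s2/(s1^2+s2^2)) * exp(-(m1-m2)^2/(4*(s1^2+s2^2))).
s1^2 = 9, s2^2 = 9, s1^2+s2^2 = 18.
sqrt(2*3*3/(18)) = 1.0.
(m1-m2)^2 = (3)^2 = 9.
exp(-9/(4*18)) = exp(-0.125) = 0.882497.
H^2 = 1 - 1.0*0.882497 = 0.1175

0.1175


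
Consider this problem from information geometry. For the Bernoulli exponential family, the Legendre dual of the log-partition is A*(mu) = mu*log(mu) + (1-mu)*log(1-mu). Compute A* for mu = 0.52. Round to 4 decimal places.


Legendre transform for Bernoulli:
A*(mu) = mu*log(mu) + (1-mu)*log(1-mu).
mu = 0.52, 1-mu = 0.48.
mu*log(mu) = 0.52*log(0.52) = -0.340042.
(1-mu)*log(1-mu) = 0.48*log(0.48) = -0.352305.
A* = -0.340042 + -0.352305 = -0.6923

-0.6923


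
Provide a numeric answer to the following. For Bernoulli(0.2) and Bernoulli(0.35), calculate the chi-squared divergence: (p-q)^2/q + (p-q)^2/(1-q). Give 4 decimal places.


Chi-squared divergence between Bernoulli distributions:
chi^2 = (p-q)^2/q + (p-q)^2/(1-q).
p = 0.2, q = 0.35, p-q = -0.15.
(p-q)^2 = 0.0225.
term1 = 0.0225/0.35 = 0.064286.
term2 = 0.0225/0.65 = 0.034615.
chi^2 = 0.064286 + 0.034615 = 0.0989

0.0989


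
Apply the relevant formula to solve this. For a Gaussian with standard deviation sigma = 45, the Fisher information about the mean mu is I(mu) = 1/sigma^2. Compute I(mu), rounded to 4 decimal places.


The Fisher information for the mean of a normal distribution is I(mu) = 1/sigma^2.
sigma = 45, so sigma^2 = 2025.
I(mu) = 1/2025 = 0.0005

0.0005


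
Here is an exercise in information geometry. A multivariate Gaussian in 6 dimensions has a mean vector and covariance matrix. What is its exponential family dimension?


Exponential family dimension calculation:
For 6-dim MVN: mean has 6 params, covariance has 6*7/2 = 21 unique entries.
Total dim = 6 + 21 = 27.

27


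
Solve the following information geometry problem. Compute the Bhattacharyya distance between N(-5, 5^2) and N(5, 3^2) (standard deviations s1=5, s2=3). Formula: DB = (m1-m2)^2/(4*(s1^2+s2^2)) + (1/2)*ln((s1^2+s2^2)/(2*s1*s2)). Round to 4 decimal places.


Bhattacharyya distance between two Gaussians:
DB = (m1-m2)^2/(4*(s1^2+s2^2)) + (1/2)*ln((s1^2+s2^2)/(2*s1*s2)).
(m1-m2)^2 = (-10)^2 = 100.
s1^2+s2^2 = 25 + 9 = 34.
term1 = 100/136 = 0.735294.
term2 = 0.5*ln(34/30.0) = 0.062582.
DB = 0.735294 + 0.062582 = 0.7979

0.7979


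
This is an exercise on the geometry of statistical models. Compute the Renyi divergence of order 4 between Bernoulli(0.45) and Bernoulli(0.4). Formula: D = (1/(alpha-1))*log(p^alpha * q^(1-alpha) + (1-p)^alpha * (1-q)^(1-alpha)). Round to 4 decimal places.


Renyi divergence of order alpha between Bernoulli distributions:
D = (1/(alpha-1))*log(p^alpha * q^(1-alpha) + (1-p)^alpha * (1-q)^(1-alpha)).
alpha = 4, p = 0.45, q = 0.4.
p^alpha * q^(1-alpha) = 0.45^4 * 0.4^-3 = 0.640723.
(1-p)^alpha * (1-q)^(1-alpha) = 0.55^4 * 0.6^-3 = 0.42364.
sum = 0.640723 + 0.42364 = 1.064363.
D = (1/3)*log(1.064363) = 0.0208

0.0208


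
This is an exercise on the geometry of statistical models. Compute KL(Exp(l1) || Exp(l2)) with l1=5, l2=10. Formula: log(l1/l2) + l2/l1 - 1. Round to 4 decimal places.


KL divergence for exponential family:
KL = log(l1/l2) + l2/l1 - 1.
log(5/10) = -0.693147.
10/5 = 2.0.
KL = -0.693147 + 2.0 - 1 = 0.3069

0.3069


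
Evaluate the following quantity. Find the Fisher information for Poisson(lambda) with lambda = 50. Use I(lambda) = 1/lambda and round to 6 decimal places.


Fisher information for Poisson: I(lambda) = 1/lambda.
lambda = 50.
I(lambda) = 1/50 = 0.020000

0.020000


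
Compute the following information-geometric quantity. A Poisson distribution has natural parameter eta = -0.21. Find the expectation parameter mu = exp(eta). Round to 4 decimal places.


Expectation parameter for Poisson exponential family:
mu = exp(eta).
eta = -0.21.
mu = exp(-0.21) = 0.8106

0.8106


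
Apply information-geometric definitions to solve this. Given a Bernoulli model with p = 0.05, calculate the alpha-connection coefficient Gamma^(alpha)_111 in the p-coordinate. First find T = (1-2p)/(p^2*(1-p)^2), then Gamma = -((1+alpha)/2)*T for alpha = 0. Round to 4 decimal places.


Skewness (Amari-Chentsov) tensor: T = (1-2p)/(p^2*(1-p)^2).
p = 0.05, 1-2p = 0.9, p^2 = 0.0025, (1-p)^2 = 0.9025.
T = 0.9/(0.0025 * 0.9025) = 398.891967.
In the p-coordinate, Gamma^(alpha) = Gamma^(0) - (alpha/2)*T with Gamma^(0) = (1/2)*g'(p) = -T/2,
so Gamma^(alpha) = -((1+alpha)/2)*T.
alpha = 0, -(1+alpha)/2 = -0.5.
Gamma = -0.5 * 398.891967 = -199.4460

-199.4460


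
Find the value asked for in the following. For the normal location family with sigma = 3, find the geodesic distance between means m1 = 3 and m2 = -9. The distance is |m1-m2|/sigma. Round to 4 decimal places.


On the fixed-variance normal subfamily, geodesic distance = |m1-m2|/sigma.
|3 - -9| = 12.
sigma = 3.
d = 12/3 = 4.0000

4.0000


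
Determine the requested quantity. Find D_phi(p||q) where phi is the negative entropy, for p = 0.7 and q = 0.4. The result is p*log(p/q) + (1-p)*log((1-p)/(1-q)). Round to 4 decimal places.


Bregman divergence with negative entropy generator:
D = p*log(p/q) + (1-p)*log((1-p)/(1-q)).
p = 0.7, q = 0.4.
p*log(p/q) = 0.7*log(0.7/0.4) = 0.391731.
(1-p)*log((1-p)/(1-q)) = 0.3*log(0.3/0.6) = -0.207944.
D = 0.391731 + -0.207944 = 0.1838

0.1838


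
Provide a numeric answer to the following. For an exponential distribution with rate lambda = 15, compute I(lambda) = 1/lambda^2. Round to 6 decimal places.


Fisher information for exponential: I(lambda) = 1/lambda^2.
lambda = 15, lambda^2 = 225.
I = 1/225 = 0.004444

0.004444


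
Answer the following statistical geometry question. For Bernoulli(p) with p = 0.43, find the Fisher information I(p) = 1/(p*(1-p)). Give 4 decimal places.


For Bernoulli(p), Fisher information is I(p) = 1/(p*(1-p)).
p = 0.43, 1-p = 0.57.
p*(1-p) = 0.2451.
I(p) = 1/0.2451 = 4.0800

4.0800


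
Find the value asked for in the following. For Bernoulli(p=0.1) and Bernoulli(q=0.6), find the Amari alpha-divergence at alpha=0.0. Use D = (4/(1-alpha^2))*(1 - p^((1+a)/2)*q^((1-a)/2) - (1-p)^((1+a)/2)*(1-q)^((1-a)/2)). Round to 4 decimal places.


Amari alpha-divergence:
D = (4/(1-alpha^2))*(1 - p^((1+a)/2)*q^((1-a)/2) - (1-p)^((1+a)/2)*(1-q)^((1-a)/2)).
alpha = 0.0, p = 0.1, q = 0.6.
e1 = (1+alpha)/2 = 0.5, e2 = (1-alpha)/2 = 0.5.
t1 = p^e1 * q^e2 = 0.1^0.5 * 0.6^0.5 = 0.244949.
t2 = (1-p)^e1 * (1-q)^e2 = 0.9^0.5 * 0.4^0.5 = 0.6.
4/(1-alpha^2) = 4.0.
D = 4.0*(1 - 0.244949 - 0.6) = 0.6202

0.6202


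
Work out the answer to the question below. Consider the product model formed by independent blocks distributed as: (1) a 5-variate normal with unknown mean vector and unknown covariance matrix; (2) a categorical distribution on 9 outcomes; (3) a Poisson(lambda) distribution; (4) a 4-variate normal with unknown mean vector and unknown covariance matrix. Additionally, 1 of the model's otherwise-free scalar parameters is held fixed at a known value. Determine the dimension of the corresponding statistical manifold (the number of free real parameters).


The dimension of a statistical manifold equals the number of free
(independent) real parameters of the model. For a product of independent
blocks the parameter counts add.
- 5-variate normal: 5 (mean) + 5*6/2 = 15 (symmetric covariance) = 20.
- categorical on 9 outcomes (probabilities sum to 1): 9-1 = 8.
- Poisson (lambda): 1.
- 4-variate normal: 4 (mean) + 4*5/2 = 10 (symmetric covariance) = 14.
Total = 20 + 8 + 1 + 14 = 43.
1 parameter(s) fixed at known values: 43 - 1 = 42.
Dimension = 42

42


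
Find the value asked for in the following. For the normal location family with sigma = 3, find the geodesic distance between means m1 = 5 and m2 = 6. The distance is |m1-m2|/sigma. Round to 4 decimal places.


On the fixed-variance normal subfamily, geodesic distance = |m1-m2|/sigma.
|5 - 6| = 1.
sigma = 3.
d = 1/3 = 0.3333

0.3333


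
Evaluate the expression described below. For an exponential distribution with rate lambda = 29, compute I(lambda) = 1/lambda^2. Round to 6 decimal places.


Fisher information for exponential: I(lambda) = 1/lambda^2.
lambda = 29, lambda^2 = 841.
I = 1/841 = 0.001189

0.001189


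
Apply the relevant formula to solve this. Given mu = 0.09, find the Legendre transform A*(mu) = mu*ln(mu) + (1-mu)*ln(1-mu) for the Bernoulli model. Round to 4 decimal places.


Legendre transform for Bernoulli:
A*(mu) = mu*log(mu) + (1-mu)*log(1-mu).
mu = 0.09, 1-mu = 0.91.
mu*log(mu) = 0.09*log(0.09) = -0.216715.
(1-mu)*log(1-mu) = 0.91*log(0.91) = -0.085823.
A* = -0.216715 + -0.085823 = -0.3025

-0.3025


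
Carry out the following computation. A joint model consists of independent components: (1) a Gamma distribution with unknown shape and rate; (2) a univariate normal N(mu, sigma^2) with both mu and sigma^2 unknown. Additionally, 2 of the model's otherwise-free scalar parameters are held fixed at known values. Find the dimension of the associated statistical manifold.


The dimension of a statistical manifold equals the number of free
(independent) real parameters of the model. For a product of independent
blocks the parameter counts add.
- Gamma (shape, rate): 2.
- normal (mu, sigma^2): 2.
Total = 2 + 2 = 4.
2 parameter(s) fixed at known values: 4 - 2 = 2.
Dimension = 2

2


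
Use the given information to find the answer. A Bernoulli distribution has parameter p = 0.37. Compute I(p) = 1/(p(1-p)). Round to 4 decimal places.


For Bernoulli(p), Fisher information is I(p) = 1/(p*(1-p)).
p = 0.37, 1-p = 0.63.
p*(1-p) = 0.2331.
I(p) = 1/0.2331 = 4.2900

4.2900


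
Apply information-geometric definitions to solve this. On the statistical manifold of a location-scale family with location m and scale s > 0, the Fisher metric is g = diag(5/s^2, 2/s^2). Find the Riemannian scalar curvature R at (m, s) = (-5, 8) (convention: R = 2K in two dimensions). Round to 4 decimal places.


The metric has the form g = (A dm^2 + B ds^2)/s^2 with A = 5, B = 2.
Substitute u = sqrt(A/B)*m: g = B*(du^2 + ds^2)/s^2, i.e. B times the
Poincare upper half-plane metric, which has constant Gaussian curvature -1.
Scaling a 2D metric by a constant c divides the Gaussian curvature by c,
so K = -1/B = -1/(2) = -0.5000 everywhere (the point (m, s) = (-5, 8) is irrelevant:
the curvature is constant).
Scalar curvature in dimension 2: R = 2K = -2/(2) = -1.0000.

-1.0000


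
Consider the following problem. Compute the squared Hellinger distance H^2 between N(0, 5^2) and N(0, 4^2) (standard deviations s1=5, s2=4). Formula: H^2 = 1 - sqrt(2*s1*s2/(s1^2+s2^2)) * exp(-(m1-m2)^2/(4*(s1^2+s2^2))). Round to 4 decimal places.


Squared Hellinger distance for Gaussians:
H^2 = 1 - sqrt(2*s1*s2/(s1^2+s2^2)) * exp(-(m1-m2)^2/(4*(s1^2+s2^2))).
s1^2 = 25, s2^2 = 16, s1^2+s2^2 = 41.
sqrt(2*5*4/(41)) = 0.98773.
(m1-m2)^2 = (0)^2 = 0.
exp(-0/(4*41)) = exp(0.0) = 1.0.
H^2 = 1 - 0.98773*1.0 = 0.0123

0.0123


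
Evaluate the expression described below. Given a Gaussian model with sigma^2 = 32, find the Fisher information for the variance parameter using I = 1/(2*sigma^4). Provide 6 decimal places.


Fisher information for variance: I(sigma^2) = 1/(2*sigma^4).
sigma^2 = 32, so sigma^4 = 1024.
I = 1/(2*1024) = 1/2048 = 0.000488

0.000488


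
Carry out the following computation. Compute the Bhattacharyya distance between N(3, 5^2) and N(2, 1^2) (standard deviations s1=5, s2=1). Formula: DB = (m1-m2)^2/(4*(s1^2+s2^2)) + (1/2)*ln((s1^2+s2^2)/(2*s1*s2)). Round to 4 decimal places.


Bhattacharyya distance between two Gaussians:
DB = (m1-m2)^2/(4*(s1^2+s2^2)) + (1/2)*ln((s1^2+s2^2)/(2*s1*s2)).
(m1-m2)^2 = (1)^2 = 1.
s1^2+s2^2 = 25 + 1 = 26.
term1 = 1/104 = 0.009615.
term2 = 0.5*ln(26/10.0) = 0.477756.
DB = 0.009615 + 0.477756 = 0.4874

0.4874


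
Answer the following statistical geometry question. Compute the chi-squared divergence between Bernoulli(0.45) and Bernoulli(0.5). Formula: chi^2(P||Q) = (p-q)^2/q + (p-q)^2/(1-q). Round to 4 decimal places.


Chi-squared divergence between Bernoulli distributions:
chi^2 = (p-q)^2/q + (p-q)^2/(1-q).
p = 0.45, q = 0.5, p-q = -0.05.
(p-q)^2 = 0.0025.
term1 = 0.0025/0.5 = 0.005.
term2 = 0.0025/0.5 = 0.005.
chi^2 = 0.005 + 0.005 = 0.0100

0.0100


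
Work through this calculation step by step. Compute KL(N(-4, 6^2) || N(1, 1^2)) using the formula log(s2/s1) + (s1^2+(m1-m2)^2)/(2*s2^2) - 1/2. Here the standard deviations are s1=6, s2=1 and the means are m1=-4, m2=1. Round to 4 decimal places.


KL divergence between normal distributions:
KL = log(s2/s1) + (s1^2 + (m1-m2)^2)/(2*s2^2) - 1/2.
log(1/6) = -1.791759.
(6^2 + (-4-1)^2)/(2*1^2) = (36 + 25)/2 = 30.5.
KL = -1.791759 + 30.5 - 0.5 = 28.2082

28.2082


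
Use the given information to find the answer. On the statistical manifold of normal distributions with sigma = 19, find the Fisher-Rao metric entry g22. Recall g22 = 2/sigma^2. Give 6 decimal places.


For the 2-parameter normal family, the Fisher metric has:
  g11 = 1/sigma^2, g22 = 2/sigma^2.
sigma = 19, sigma^2 = 361.
g22 = 0.005540

0.005540


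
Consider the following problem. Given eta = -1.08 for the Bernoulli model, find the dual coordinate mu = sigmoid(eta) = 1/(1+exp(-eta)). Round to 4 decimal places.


Dual coordinate (expectation parameter) for Bernoulli:
mu = 1/(1+exp(-eta)).
eta = -1.08.
exp(-eta) = exp(1.08) = 2.94468.
mu = 1/(1+2.94468) = 0.2535

0.2535


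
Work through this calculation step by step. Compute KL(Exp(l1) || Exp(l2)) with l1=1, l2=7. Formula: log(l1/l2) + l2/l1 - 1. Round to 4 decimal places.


KL divergence for exponential family:
KL = log(l1/l2) + l2/l1 - 1.
log(1/7) = -1.94591.
7/1 = 7.0.
KL = -1.94591 + 7.0 - 1 = 4.0541

4.0541


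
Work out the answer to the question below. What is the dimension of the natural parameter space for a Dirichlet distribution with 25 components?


Exponential family dimension calculation:
Dirichlet with 25 components has 25 natural parameters.

25


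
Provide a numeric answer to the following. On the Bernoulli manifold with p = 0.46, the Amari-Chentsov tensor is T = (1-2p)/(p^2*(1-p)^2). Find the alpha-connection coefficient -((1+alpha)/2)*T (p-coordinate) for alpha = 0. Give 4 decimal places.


Skewness (Amari-Chentsov) tensor: T = (1-2p)/(p^2*(1-p)^2).
p = 0.46, 1-2p = 0.08, p^2 = 0.2116, (1-p)^2 = 0.2916.
T = 0.08/(0.2116 * 0.2916) = 1.296543.
In the p-coordinate, Gamma^(alpha) = Gamma^(0) - (alpha/2)*T with Gamma^(0) = (1/2)*g'(p) = -T/2,
so Gamma^(alpha) = -((1+alpha)/2)*T.
alpha = 0, -(1+alpha)/2 = -0.5.
Gamma = -0.5 * 1.296543 = -0.6483

-0.6483


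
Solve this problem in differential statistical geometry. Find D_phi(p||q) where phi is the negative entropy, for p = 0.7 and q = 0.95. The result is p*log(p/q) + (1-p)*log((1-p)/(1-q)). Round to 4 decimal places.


Bregman divergence with negative entropy generator:
D = p*log(p/q) + (1-p)*log((1-p)/(1-q)).
p = 0.7, q = 0.95.
p*log(p/q) = 0.7*log(0.7/0.95) = -0.213767.
(1-p)*log((1-p)/(1-q)) = 0.3*log(0.3/0.05) = 0.537528.
D = -0.213767 + 0.537528 = 0.3238

0.3238


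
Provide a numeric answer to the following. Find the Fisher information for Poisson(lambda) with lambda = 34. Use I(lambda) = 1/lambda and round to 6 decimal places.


Fisher information for Poisson: I(lambda) = 1/lambda.
lambda = 34.
I(lambda) = 1/34 = 0.029412

0.029412


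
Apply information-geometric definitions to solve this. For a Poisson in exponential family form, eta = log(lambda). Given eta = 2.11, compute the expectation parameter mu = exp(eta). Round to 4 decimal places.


Expectation parameter for Poisson exponential family:
mu = exp(eta).
eta = 2.11.
mu = exp(2.11) = 8.2482

8.2482


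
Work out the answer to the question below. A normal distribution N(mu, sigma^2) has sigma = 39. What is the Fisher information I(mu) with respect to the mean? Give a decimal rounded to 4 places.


The Fisher information for the mean of a normal distribution is I(mu) = 1/sigma^2.
sigma = 39, so sigma^2 = 1521.
I(mu) = 1/1521 = 0.0007

0.0007


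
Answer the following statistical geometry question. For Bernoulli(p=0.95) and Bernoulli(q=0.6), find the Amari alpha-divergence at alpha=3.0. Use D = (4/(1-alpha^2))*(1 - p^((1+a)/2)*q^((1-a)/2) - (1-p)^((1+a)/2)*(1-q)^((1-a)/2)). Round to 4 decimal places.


Amari alpha-divergence:
D = (4/(1-alpha^2))*(1 - p^((1+a)/2)*q^((1-a)/2) - (1-p)^((1+a)/2)*(1-q)^((1-a)/2)).
alpha = 3.0, p = 0.95, q = 0.6.
e1 = (1+alpha)/2 = 2.0, e2 = (1-alpha)/2 = -1.0.
t1 = p^e1 * q^e2 = 0.95^2.0 * 0.6^-1.0 = 1.504167.
t2 = (1-p)^e1 * (1-q)^e2 = 0.05^2.0 * 0.4^-1.0 = 0.00625.
4/(1-alpha^2) = -0.5.
D = -0.5*(1 - 1.504167 - 0.00625) = 0.2552

0.2552


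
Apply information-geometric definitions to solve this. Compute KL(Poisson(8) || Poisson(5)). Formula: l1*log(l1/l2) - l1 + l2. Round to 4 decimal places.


KL divergence for Poisson:
KL = l1*log(l1/l2) - l1 + l2.
l1 = 8, l2 = 5.
log(8/5) = 0.470004.
l1*log(l1/l2) = 8 * 0.470004 = 3.760029.
KL = 3.760029 - 8 + 5 = 0.7600

0.7600


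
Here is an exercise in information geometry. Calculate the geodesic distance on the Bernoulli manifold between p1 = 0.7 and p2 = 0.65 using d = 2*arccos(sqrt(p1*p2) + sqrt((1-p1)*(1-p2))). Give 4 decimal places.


Geodesic distance on Bernoulli manifold:
d(p1,p2) = 2*arccos(sqrt(p1*p2) + sqrt((1-p1)*(1-p2))).
sqrt(p1*p2) = sqrt(0.7*0.65) = 0.674537.
sqrt((1-p1)*(1-p2)) = sqrt(0.3*0.35) = 0.324037.
arg = 0.674537 + 0.324037 = 0.998574.
d = 2*arccos(0.998574) = 0.1068

0.1068
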